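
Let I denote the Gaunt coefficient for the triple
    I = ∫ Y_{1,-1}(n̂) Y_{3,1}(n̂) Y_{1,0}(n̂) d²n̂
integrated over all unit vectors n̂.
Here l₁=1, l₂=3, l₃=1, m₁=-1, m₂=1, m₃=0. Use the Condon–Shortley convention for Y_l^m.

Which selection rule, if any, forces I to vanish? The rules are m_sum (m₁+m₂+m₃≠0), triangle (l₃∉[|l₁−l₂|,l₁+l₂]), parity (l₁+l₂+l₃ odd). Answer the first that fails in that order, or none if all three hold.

triangle

Σmᵢ = 0  ✓
l₃∈[|l₁−l₂|,l₁+l₂]=[2,4], have l₃=1  ✗
Σlᵢ = 5 ⇒ odd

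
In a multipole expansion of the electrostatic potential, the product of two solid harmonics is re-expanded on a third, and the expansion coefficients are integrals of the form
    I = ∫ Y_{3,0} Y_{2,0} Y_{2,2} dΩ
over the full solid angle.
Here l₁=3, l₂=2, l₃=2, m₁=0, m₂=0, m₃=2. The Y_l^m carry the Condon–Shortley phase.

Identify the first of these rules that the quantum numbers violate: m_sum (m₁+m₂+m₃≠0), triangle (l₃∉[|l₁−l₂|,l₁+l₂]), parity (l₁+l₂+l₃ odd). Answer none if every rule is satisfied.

m_sum

azimuthal sum: 0 + 0 + 2 = 2  ✗
1 ≤ 2 ≤ 5 (triangle on l)
L = 3 + 2 + 2 = 7 (odd)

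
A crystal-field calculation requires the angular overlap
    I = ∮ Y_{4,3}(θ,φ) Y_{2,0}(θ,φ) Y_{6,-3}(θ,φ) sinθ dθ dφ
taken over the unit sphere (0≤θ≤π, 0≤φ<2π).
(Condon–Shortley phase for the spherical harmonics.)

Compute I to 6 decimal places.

m-sum 0 ✓  L=12 even ✓  2≤6≤6 ✓
Π(2lᵢ+1) = 9×5×13 = 585
triangle coeff Δ(4,2,6) = 1/6435
Σ_t [0,0]: t=0:+1/2304 = 1/2304
(3j)²=5/143 [(4 2 6; 0 0 0)], sign=+1
Σ_t [0,0]: t=0:+1/20160 = 1/20160
(3j)²=12/715 [(4 2 6; 3 0 -3)], sign=-1
⇒ 4πI² = 540/1573
I = (-1)√(540/1573/(4π)) = -0.16528277

-0.165283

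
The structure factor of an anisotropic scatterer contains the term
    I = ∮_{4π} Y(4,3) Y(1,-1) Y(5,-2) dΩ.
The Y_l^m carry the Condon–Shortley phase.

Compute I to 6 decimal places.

0.085055

m-sum 0 ✓  L=10 even ✓  3≤5≤5 ✓
Π(2lᵢ+1) = 9×3×11 = 297
triangle coeff Δ(4,1,5) = 1/495
Σ_t [0,0]: t=0:+1/576 = 1/576
(3j)²=5/99 [(4 1 5; 0 0 0)], sign=-1
Σ_t [0,0]: t=0:+1/10080 = 1/10080
(3j)²=1/165 [(4 1 5; 3 -1 -2)], sign=-1
⇒ 4πI² = 1/11
I = (+1)√(1/11/(4π)) = 0.08505478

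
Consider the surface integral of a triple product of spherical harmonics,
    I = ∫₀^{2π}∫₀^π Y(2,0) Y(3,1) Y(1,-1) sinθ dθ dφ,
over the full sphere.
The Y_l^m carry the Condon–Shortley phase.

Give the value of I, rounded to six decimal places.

m-sum 0 ✓  L=6 even ✓  1≤1≤5 ✓
Π(2lᵢ+1) = 5×7×3 = 105
triangle coeff Δ(2,3,1) = 1/105
Σ_t [2,2]: t=2:+1/4 = 1/4
(3j)²=3/35 [(2 3 1; 0 0 0)], sign=-1
Σ_t [2,2]: t=2:+1/8 = 1/8
(3j)²=2/35 [(2 3 1; 0 1 -1)], sign=+1
⇒ 4πI² = 18/35
I = (-1)√(18/35/(4π)) = -0.20230066

-0.202301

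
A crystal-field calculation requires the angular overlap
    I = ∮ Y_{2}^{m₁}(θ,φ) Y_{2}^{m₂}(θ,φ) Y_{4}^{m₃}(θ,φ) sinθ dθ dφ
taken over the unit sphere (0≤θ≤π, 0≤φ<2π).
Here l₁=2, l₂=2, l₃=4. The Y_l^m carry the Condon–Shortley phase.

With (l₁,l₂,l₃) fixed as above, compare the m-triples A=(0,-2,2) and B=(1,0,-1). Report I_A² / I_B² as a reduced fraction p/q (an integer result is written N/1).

1/2

Shared (l₁,l₂,l₃)=(2,2,4): N and (l;000)² cancel in I_A²/I_B².
A: Δ = 0!·4!·4!/9! = 1/630; Racah Σ t=0..0: t=0:+1/96 = 1/96; ⇒ 3j(2 2 4; 0 -2 2)² = 1/42, sgn +1
B: Δ = 0!·4!·4!/9! = 1/630; Racah Σ t=0..0: t=0:+1/24 = 1/24; ⇒ 3j(2 2 4; 1 0 -1)² = 1/21, sgn -1
I_A²/I_B² = (1/42)/(1/21) = 1/2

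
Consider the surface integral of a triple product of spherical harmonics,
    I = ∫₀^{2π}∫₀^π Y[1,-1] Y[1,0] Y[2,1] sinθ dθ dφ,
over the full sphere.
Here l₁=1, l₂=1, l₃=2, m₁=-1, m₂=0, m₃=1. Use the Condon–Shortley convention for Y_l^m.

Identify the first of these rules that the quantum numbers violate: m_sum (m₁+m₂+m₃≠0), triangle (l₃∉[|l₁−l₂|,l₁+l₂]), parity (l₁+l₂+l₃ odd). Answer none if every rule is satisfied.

m₁+m₂+m₃ = -1 + 0 + 1 = 0  ✓
triangle: |1−1|=0 ≤ l₃=2 ≤ 1+1=2  ✓
parity: l₁+l₂+l₃ = 4 is even  ✓

none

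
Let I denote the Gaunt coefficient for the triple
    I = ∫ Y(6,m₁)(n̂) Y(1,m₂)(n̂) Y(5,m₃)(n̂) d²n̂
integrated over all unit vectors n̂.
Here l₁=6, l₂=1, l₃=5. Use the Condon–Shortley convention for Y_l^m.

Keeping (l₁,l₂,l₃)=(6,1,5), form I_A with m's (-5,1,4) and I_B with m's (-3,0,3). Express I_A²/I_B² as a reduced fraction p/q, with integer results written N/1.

55/27

l's match ⇒ only the (l;m) 3-j factors differ between A and B.
A: triangle coeff Δ(6,1,5) = 1/858; Σ_t [2,2]: t=2:+1/725760 = 1/725760; (3j)²=5/78 [(6 1 5; -5 1 4)], sign=-1
B: triangle coeff Δ(6,1,5) = 1/858; Σ_t [1,1]: t=1:−1/80640 = -1/80640; (3j)²=9/286 [(6 1 5; -3 0 3)], sign=-1
I_A²/I_B² = (5/78)/(9/286) = 55/27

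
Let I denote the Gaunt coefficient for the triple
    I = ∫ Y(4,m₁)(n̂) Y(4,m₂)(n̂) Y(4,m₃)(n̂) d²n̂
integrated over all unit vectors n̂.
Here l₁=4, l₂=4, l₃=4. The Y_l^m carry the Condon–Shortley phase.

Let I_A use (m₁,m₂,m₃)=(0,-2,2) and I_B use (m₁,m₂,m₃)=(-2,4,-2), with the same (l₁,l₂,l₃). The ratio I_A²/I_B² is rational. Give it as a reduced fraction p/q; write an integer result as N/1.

Same 4,4,4: normalisation and zero-m 3j drop out of the ratio.
A: Δ: 4! 4! 4! / 13! → 1/450450; sum: t=0:+1/2304 t=1:−1/216 t=2:+1/384 = -11/6912; 3j²(4 4 4; 0 -2 2) = Δ·Π!·Σ² = 11/1638  (sign -1)
B: Δ: 4! 4! 4! / 13! → 1/450450; sum: t=4:+1/2304 = 1/2304; 3j²(4 4 4; -2 4 -2) = Δ·Π!·Σ² = 5/143  (sign +1)
I_A²/I_B² = (11/1638)/(5/143) = 121/630

121/630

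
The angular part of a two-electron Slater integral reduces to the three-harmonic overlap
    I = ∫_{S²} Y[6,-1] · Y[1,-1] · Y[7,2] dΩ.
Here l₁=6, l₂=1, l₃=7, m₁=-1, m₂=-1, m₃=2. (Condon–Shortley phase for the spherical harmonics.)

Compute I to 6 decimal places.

0.209937

m-sum 0 ✓  L=14 even ✓  5≤7≤7 ✓
Π(2lᵢ+1) = 13×3×15 = 585
triangle coeff Δ(6,1,7) = 1/1365
Σ_t [0,0]: t=0:+1/518400 = 1/518400
(3j)²=7/195 [(6 1 7; 0 0 0)], sign=-1
Σ_t [0,0]: t=0:+1/1209600 = 1/1209600
(3j)²=12/455 [(6 1 7; -1 -1 2)], sign=-1
⇒ 4πI² = 36/65
I = (+1)√(36/65/(4π)) = 0.20993732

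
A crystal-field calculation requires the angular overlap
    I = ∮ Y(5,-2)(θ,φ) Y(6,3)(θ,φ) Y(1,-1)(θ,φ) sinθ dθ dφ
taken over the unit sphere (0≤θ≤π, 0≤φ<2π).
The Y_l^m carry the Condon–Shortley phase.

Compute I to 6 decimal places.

-0.245154

Checks pass: Σm=0; 12 even; l₃=1∈[1,11].
(2·5+1)(2·6+1)(2·1+1) = 429
Δ: 10! 0! 2! / 13! → 1/858
sum: t=5:−1/14400 = -1/14400
3j²(5 6 1; 0 0 0) = Δ·Π!·Σ² = 6/143  (sign +1)
sum: t=7:−1/60480 = -1/60480
3j²(5 6 1; -2 3 -1) = Δ·Π!·Σ² = 6/143  (sign -1)
combine: 4πI² = 429·6/143·6/143 = 108/143
take √, sign -1: I = -0.24515397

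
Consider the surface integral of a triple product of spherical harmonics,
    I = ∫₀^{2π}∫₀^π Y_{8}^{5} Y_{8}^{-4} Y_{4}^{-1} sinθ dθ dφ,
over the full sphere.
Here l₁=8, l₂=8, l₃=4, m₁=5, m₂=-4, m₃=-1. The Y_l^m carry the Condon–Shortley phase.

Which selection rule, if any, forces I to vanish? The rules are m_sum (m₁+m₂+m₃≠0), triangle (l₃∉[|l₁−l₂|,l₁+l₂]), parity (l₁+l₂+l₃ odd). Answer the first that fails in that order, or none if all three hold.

none

m₁+m₂+m₃ = 5 − 4 − 1 = 0  ✓
triangle: |8−8|=0 ≤ l₃=4 ≤ 8+8=16  ✓
parity: l₁+l₂+l₃ = 20 is even  ✓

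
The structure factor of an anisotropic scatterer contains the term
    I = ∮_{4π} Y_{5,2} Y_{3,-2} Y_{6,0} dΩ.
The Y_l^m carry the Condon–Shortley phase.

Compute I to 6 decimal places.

-0.165130

m-sum 0 ✓  L=14 even ✓  2≤6≤8 ✓
Π(2lᵢ+1) = 11×7×13 = 1001
triangle coeff Δ(5,3,6) = 1/675675
Σ_t [0,2]: t=0:+1/8640 t=1:−1/2304 t=2:+1/8640 = -7/34560
(3j)²=7/429 [(5 3 6; 0 0 0)], sign=-1
Σ_t [0,1]: t=0:+1/8640 t=1:−1/34560 = 1/11520
(3j)²=3/143 [(5 3 6; 2 -2 0)], sign=+1
⇒ 4πI² = 49/143
I = (-1)√(49/143/(4π)) = -0.16512966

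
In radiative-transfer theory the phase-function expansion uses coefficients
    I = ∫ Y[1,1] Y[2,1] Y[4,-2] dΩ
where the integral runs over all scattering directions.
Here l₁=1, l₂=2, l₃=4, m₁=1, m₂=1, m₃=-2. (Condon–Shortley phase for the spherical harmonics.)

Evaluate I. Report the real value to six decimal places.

0.000000

triangle: need 1≤l₃≤3, have 4; I=0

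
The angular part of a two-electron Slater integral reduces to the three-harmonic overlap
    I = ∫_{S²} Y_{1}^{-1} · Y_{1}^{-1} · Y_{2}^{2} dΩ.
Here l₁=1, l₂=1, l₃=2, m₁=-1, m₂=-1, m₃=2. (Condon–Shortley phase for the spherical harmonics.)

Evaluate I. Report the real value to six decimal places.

m-sum 0 ✓  L=4 even ✓  0≤2≤2 ✓
Π(2lᵢ+1) = 3×3×5 = 45
triangle coeff Δ(1,1,2) = 1/30
Σ_t [0,0]: t=0:+1/1 = 1/1
(3j)²=2/15 [(1 1 2; 0 0 0)], sign=+1
Σ_t [0,0]: t=0:+1/4 = 1/4
(3j)²=1/5 [(1 1 2; -1 -1 2)], sign=+1
⇒ 4πI² = 6/5
I = (+1)√(6/5/(4π)) = 0.30901936

0.309019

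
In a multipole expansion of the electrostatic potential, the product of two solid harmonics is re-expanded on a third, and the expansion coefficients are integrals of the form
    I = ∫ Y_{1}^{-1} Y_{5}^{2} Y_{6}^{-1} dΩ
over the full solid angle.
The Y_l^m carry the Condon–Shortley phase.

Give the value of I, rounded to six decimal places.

m-sum 0 ✓  L=12 even ✓  4≤6≤6 ✓
Π(2lᵢ+1) = 3×11×13 = 429
triangle coeff Δ(1,5,6) = 1/858
Σ_t [0,0]: t=0:+1/14400 = 1/14400
(3j)²=6/143 [(1 5 6; 0 0 0)], sign=+1
Σ_t [0,0]: t=0:+1/60480 = 1/60480
(3j)²=5/429 [(1 5 6; -1 2 -1)], sign=-1
⇒ 4πI² = 30/143
I = (-1)√(30/143/(4π)) = -0.12920749

-0.129207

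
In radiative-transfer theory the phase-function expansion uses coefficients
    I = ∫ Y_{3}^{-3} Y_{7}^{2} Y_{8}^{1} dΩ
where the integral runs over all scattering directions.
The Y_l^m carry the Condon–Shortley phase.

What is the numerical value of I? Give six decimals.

0.148075

Rules hold: Σm=0, L=18 even, 4≤8≤10.
N = 7·15·17 = 1785
Δ = 2!·4!·12!/19! = 1/5290740
Racah Σ t=0..2: t=0:+1/7257600 t=1:−1/2073600 t=2:+1/7257600 = -1/4838400
⇒ 3j(3 7 8; 0 0 0)² = 252/20995, sgn -1
Racah Σ t=2..2: t=2:+1/29030400 = 1/29030400
⇒ 3j(3 7 8; -3 2 1)² = 54/4199, sgn -1
4πI² = N·(3j₀)²·(3jₘ)² = 285768/1037153
I = +1·√(0.275531/4π) = 0.14807456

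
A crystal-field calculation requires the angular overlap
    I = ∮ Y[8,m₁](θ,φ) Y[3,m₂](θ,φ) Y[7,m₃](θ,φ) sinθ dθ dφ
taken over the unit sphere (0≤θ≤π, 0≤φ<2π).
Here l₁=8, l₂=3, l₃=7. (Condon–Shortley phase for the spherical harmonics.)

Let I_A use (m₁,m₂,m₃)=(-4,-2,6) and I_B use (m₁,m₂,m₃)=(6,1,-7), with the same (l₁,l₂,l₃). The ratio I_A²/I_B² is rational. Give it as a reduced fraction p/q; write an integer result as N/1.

2645/3822

l's match ⇒ only the (l;m) 3-j factors differ between A and B.
A: triangle coeff Δ(8,3,7) = 1/5290740; Σ_t [0,1]: t=0:+1/11496038400 t=1:−1/479001600 = -23/11496038400; (3j)²=529/81396 [(8 3 7; -4 -2 6)], sign=+1
B: triangle coeff Δ(8,3,7) = 1/5290740; Σ_t [2,2]: t=2:+1/3832012800 = 1/3832012800; (3j)²=91/9690 [(8 3 7; 6 1 -7)], sign=+1
I_A²/I_B² = (529/81396)/(91/9690) = 2645/3822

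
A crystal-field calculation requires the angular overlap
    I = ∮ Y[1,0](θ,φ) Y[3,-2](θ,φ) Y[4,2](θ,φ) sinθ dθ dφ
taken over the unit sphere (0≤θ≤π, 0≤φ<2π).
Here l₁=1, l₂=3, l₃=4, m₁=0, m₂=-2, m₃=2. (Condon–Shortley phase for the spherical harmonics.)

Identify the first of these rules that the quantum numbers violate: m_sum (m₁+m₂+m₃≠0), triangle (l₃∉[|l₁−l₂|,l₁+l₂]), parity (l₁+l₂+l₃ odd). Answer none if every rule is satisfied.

m₁+m₂+m₃ = 0 − 2 + 2 = 0  ✓
triangle: |1−3|=2 ≤ l₃=4 ≤ 1+3=4  ✓
parity: l₁+l₂+l₃ = 8 is even  ✓

none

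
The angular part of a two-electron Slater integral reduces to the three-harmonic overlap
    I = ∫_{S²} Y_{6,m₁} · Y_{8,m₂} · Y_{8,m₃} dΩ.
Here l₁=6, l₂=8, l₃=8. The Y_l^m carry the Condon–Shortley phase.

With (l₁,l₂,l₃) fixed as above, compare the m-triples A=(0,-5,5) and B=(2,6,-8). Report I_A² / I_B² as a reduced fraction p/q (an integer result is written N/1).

25/224

Shared (l₁,l₂,l₃)=(6,8,8): N and (l;000)² cancel in I_A²/I_B².
A: Δ = 6!·6!·10!/23! = 1/13742520792; Racah Σ t=0..3: t=0:+1/15676416000 t=1:−1/1161216000 t=2:+1/836075520 t=3:−1/4702924800 = 1/5374771200; ⇒ 3j(6 8 8; 0 -5 5)² = 325/178296, sgn -1
B: Δ = 6!·6!·10!/23! = 1/13742520792; Racah Σ t=4..4: t=4:+1/125411328000 = 1/125411328000; ⇒ 3j(6 8 8; 2 6 -8)² = 364/22287, sgn +1
I_A²/I_B² = (325/178296)/(364/22287) = 25/224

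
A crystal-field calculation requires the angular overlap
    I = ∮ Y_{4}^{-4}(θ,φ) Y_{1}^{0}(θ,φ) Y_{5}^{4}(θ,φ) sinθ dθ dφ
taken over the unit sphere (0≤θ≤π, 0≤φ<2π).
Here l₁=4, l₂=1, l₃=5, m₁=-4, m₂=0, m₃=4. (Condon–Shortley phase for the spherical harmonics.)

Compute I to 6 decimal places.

0.147319

m-sum 0 ✓  L=10 even ✓  3≤5≤5 ✓
Π(2lᵢ+1) = 9×3×11 = 297
triangle coeff Δ(4,1,5) = 1/495
Σ_t [0,0]: t=0:+1/576 = 1/576
(3j)²=5/99 [(4 1 5; 0 0 0)], sign=-1
Σ_t [0,0]: t=0:+1/40320 = 1/40320
(3j)²=1/55 [(4 1 5; -4 0 4)], sign=-1
⇒ 4πI² = 3/11
I = (+1)√(3/11/(4π)) = 0.14731920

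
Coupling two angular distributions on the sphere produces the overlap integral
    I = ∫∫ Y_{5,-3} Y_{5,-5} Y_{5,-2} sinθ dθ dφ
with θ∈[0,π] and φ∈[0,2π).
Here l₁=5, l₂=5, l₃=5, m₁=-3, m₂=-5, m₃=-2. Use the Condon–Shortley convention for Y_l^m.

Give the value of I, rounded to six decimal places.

Σmᵢ = -10 ≠ 0, so the φ-integral vanishes; I = 0

0.000000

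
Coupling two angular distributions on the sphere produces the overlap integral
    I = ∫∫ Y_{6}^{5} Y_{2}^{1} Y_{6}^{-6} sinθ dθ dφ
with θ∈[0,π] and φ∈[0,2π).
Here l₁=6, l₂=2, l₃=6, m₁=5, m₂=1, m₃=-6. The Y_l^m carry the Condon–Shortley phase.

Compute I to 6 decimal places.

Rules hold: Σm=0, L=14 even, 4≤6≤8.
N = 13·5·13 = 845
Δ = 2!·10!·2!/15! = 1/90090
Racah Σ t=0..2: t=0:+1/69120 t=1:−1/14400 t=2:+1/69120 = -7/172800
⇒ 3j(6 2 6; 0 0 0)² = 14/715, sgn -1
Racah Σ t=1..1: t=1:−1/7257600 = -1/7257600
⇒ 3j(6 2 6; 5 1 -6)² = 11/455, sgn -1
4πI² = N·(3j₀)²·(3jₘ)² = 2/5
I = +1·√(0.4/4π) = 0.17841241

0.178412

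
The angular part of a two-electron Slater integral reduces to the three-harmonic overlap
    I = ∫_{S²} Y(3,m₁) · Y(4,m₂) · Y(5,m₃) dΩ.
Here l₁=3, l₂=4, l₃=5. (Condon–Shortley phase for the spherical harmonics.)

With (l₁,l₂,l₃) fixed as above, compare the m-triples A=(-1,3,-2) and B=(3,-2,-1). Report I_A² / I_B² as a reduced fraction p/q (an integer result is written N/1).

4802/3375

Shared (l₁,l₂,l₃)=(3,4,5): N and (l;000)² cancel in I_A²/I_B².
A: Δ = 2!·4!·6!/13! = 1/180180; Racah Σ t=1..2: t=1:−1/4320 t=2:+1/960 = 7/8640; ⇒ 3j(3 4 5; -1 3 -2)² = 343/12870, sgn -1
B: Δ = 2!·4!·6!/13! = 1/180180; Racah Σ t=0..0: t=0:+1/2304 = 1/2304; ⇒ 3j(3 4 5; 3 -2 -1)² = 75/4004, sgn +1
I_A²/I_B² = (343/12870)/(75/4004) = 4802/3375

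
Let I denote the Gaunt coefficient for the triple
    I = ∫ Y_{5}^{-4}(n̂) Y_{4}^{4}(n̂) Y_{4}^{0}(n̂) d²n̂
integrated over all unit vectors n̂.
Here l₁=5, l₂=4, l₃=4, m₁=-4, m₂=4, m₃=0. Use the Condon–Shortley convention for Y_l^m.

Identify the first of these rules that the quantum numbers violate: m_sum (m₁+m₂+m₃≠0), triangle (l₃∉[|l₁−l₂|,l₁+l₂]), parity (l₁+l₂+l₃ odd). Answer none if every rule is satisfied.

Σmᵢ = 0  ✓
l₃∈[|l₁−l₂|,l₁+l₂]=[1,9], have l₃=4  ✓
Σlᵢ = 13 ⇒ odd  ✗

parity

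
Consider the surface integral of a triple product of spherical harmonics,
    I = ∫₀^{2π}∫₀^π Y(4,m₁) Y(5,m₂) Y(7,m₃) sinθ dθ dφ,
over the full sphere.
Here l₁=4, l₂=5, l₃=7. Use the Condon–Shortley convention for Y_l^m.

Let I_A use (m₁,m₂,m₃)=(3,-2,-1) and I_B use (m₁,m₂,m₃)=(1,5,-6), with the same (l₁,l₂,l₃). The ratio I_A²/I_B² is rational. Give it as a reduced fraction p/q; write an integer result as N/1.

6860/11583

Shared (l₁,l₂,l₃)=(4,5,7): N and (l;000)² cancel in I_A²/I_B².
A: Δ = 2!·6!·8!/17! = 1/6126120; Racah Σ t=0..1: t=0:+1/172800 t=1:−1/1036800 = 1/207360; ⇒ 3j(4 5 7; 3 -2 -1)² = 245/14586, sgn +1
B: Δ = 2!·6!·8!/17! = 1/6126120; Racah Σ t=2..2: t=2:+1/9676800 = 1/9676800; ⇒ 3j(4 5 7; 1 5 -6)² = 27/952, sgn -1
I_A²/I_B² = (245/14586)/(27/952) = 6860/11583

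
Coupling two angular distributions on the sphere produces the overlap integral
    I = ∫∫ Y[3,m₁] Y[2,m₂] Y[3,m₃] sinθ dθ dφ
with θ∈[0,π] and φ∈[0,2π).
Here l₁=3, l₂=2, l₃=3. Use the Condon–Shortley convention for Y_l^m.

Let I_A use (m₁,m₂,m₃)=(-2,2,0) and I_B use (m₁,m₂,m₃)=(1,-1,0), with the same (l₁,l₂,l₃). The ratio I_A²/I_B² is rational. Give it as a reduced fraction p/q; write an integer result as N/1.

10/1

l's match ⇒ only the (l;m) 3-j factors differ between A and B.
A: triangle coeff Δ(3,2,3) = 1/3780; Σ_t [2,2]: t=2:+1/24 = 1/24; (3j)²=1/21 [(3 2 3; -2 2 0)], sign=-1
B: triangle coeff Δ(3,2,3) = 1/3780; Σ_t [0,1]: t=0:+1/8 t=1:−1/12 = 1/24; (3j)²=1/210 [(3 2 3; 1 -1 0)], sign=-1
I_A²/I_B² = (1/21)/(1/210) = 10/1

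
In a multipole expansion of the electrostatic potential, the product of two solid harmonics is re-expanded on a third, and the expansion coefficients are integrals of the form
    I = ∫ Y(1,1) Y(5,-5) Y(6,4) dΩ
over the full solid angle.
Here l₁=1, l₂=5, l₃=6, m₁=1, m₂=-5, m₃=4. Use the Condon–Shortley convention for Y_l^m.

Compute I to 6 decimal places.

0.040859

m-sum 0 ✓  L=12 even ✓  4≤6≤6 ✓
Π(2lᵢ+1) = 3×11×13 = 429
triangle coeff Δ(1,5,6) = 1/858
Σ_t [0,0]: t=0:+1/14400 = 1/14400
(3j)²=6/143 [(1 5 6; 0 0 0)], sign=+1
Σ_t [0,0]: t=0:+1/7257600 = 1/7257600
(3j)²=1/858 [(1 5 6; 1 -5 4)], sign=+1
⇒ 4πI² = 3/143
I = (+1)√(3/143/(4π)) = 0.04085899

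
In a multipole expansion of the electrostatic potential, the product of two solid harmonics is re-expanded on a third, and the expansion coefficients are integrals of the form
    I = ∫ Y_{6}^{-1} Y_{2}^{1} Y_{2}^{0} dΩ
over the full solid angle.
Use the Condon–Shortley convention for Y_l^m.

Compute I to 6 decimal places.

0.000000

|6−2|≤2≤6+2 violated ⇒ I = 0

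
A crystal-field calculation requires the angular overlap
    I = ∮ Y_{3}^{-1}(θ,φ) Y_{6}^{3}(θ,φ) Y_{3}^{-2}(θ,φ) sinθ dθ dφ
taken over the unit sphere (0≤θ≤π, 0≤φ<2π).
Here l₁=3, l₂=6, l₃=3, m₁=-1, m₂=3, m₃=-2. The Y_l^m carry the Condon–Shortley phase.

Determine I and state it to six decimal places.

-0.230476

Checks pass: Σm=0; 12 even; l₃=3∈[3,9].
(2·3+1)(2·6+1)(2·3+1) = 637
Δ: 6! 0! 6! / 13! → 1/12012
sum: t=3:−1/1296 = -1/1296
3j²(3 6 3; 0 0 0) = Δ·Π!·Σ² = 100/3003  (sign +1)
sum: t=4:+1/5760 = 1/5760
3j²(3 6 3; -1 3 -2) = Δ·Π!·Σ² = 9/286  (sign -1)
combine: 4πI² = 637·100/3003·9/286 = 1050/1573
take √, sign -1: I = -0.23047581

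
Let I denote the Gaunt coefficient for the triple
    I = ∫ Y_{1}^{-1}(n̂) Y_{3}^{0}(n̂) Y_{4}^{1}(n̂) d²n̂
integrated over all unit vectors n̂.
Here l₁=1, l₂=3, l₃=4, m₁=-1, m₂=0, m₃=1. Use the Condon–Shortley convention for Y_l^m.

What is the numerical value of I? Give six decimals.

m-sum 0 ✓  L=8 even ✓  2≤4≤4 ✓
Π(2lᵢ+1) = 3×7×9 = 189
triangle coeff Δ(1,3,4) = 1/252
Σ_t [0,0]: t=0:+1/36 = 1/36
(3j)²=4/63 [(1 3 4; 0 0 0)], sign=+1
Σ_t [0,0]: t=0:+1/72 = 1/72
(3j)²=5/126 [(1 3 4; -1 0 1)], sign=-1
⇒ 4πI² = 10/21
I = (-1)√(10/21/(4π)) = -0.19466390

-0.194664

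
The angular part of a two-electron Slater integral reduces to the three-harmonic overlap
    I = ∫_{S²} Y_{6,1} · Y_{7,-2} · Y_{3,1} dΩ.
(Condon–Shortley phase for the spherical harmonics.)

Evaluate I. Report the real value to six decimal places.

0.123918

m-sum 0 ✓  L=16 even ✓  1≤3≤13 ✓
Π(2lᵢ+1) = 13×15×7 = 1365
triangle coeff Δ(6,7,3) = 1/2042040
Σ_t [4,6]: t=4:+1/207360 t=5:−1/57600 t=6:+1/207360 = -1/129600
(3j)²=168/12155 [(6 7 3; 0 0 0)], sign=+1
Σ_t [3,5]: t=3:−1/241920 t=4:+1/103680 t=5:−1/691200 = 59/14515200
(3j)²=3481/340340 [(6 7 3; 1 -2 1)], sign=+1
⇒ 4πI² = 438606/2272985
I = (+1)√(438606/2272985/(4π)) = 0.12391791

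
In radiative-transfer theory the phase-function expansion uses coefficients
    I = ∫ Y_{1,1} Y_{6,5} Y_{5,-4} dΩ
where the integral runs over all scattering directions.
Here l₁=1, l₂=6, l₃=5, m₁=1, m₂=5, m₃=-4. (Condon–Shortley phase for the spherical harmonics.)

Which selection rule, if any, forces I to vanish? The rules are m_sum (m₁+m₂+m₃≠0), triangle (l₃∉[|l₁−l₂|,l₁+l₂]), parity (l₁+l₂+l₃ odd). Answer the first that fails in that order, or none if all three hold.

m_sum

m₁+m₂+m₃ = 1 + 5 − 4 = 2  ✗
triangle: |1−6|=5 ≤ l₃=5 ≤ 1+6=7
parity: l₁+l₂+l₃ = 12 is even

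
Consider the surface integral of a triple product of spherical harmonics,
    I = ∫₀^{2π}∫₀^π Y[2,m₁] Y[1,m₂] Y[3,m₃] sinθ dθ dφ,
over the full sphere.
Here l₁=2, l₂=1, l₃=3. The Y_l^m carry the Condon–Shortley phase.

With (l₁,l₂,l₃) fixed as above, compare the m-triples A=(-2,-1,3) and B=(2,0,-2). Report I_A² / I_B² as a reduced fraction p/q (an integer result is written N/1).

Same 2,1,3: normalisation and zero-m 3j drop out of the ratio.
A: Δ: 0! 4! 2! / 7! → 1/105; sum: t=0:+1/48 = 1/48; 3j²(2 1 3; -2 -1 3) = Δ·Π!·Σ² = 1/7  (sign +1)
B: Δ: 0! 4! 2! / 7! → 1/105; sum: t=0:+1/24 = 1/24; 3j²(2 1 3; 2 0 -2) = Δ·Π!·Σ² = 1/21  (sign -1)
I_A²/I_B² = (1/7)/(1/21) = 3/1

3/1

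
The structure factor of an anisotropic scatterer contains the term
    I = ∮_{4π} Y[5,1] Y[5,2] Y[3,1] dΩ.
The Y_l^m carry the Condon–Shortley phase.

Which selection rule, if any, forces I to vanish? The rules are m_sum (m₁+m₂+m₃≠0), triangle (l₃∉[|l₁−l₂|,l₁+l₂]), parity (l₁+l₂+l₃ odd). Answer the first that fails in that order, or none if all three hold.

m₁+m₂+m₃ = 1 + 2 + 1 = 4  ✗
triangle: |5−5|=0 ≤ l₃=3 ≤ 5+5=10
parity: l₁+l₂+l₃ = 13 is odd

m_sum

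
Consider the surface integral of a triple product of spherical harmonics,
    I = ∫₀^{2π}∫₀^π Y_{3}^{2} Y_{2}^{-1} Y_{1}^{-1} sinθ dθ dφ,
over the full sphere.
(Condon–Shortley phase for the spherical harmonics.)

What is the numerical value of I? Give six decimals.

0.261169

Rules hold: Σm=0, L=6 even, 1≤1≤5.
N = 7·5·3 = 105
Δ = 4!·2!·0!/7! = 1/105
Racah Σ t=2..2: t=2:+1/4 = 1/4
⇒ 3j(3 2 1; 0 0 0)² = 3/35, sgn -1
Racah Σ t=1..1: t=1:−1/12 = -1/12
⇒ 3j(3 2 1; 2 -1 -1)² = 2/21, sgn -1
4πI² = N·(3j₀)²·(3jₘ)² = 6/7
I = +1·√(0.857143/4π) = 0.26116903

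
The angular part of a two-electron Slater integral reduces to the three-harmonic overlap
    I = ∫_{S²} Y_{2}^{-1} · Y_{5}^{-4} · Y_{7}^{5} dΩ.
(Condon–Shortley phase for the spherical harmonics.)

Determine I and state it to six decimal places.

Rules hold: Σm=0, L=14 even, 3≤7≤7.
N = 5·11·15 = 825
Δ = 0!·4!·10!/15! = 1/15015
Racah Σ t=0..0: t=0:+1/57600 = 1/57600
⇒ 3j(2 5 7; 0 0 0)² = 21/715, sgn -1
Racah Σ t=0..0: t=0:+1/2177280 = 1/2177280
⇒ 3j(2 5 7; -1 -4 5)² = 8/273, sgn +1
4πI² = N·(3j₀)²·(3jₘ)² = 120/169
I = -1·√(0.710059/4π) = -0.23770720

-0.237707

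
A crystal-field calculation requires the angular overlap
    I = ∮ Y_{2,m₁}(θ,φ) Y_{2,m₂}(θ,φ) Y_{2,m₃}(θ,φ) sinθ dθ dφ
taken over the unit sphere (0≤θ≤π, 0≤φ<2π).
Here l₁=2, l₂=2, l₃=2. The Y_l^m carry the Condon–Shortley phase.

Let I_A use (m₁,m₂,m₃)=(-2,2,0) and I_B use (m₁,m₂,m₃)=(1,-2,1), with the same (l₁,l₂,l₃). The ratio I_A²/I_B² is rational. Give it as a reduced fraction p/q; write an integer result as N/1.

2/3

Shared (l₁,l₂,l₃)=(2,2,2): N and (l;000)² cancel in I_A²/I_B².
A: Δ = 2!·2!·2!/7! = 1/630; Racah Σ t=2..2: t=2:+1/8 = 1/8; ⇒ 3j(2 2 2; -2 2 0)² = 2/35, sgn +1
B: Δ = 2!·2!·2!/7! = 1/630; Racah Σ t=0..0: t=0:+1/4 = 1/4; ⇒ 3j(2 2 2; 1 -2 1)² = 3/35, sgn -1
I_A²/I_B² = (2/35)/(3/35) = 2/3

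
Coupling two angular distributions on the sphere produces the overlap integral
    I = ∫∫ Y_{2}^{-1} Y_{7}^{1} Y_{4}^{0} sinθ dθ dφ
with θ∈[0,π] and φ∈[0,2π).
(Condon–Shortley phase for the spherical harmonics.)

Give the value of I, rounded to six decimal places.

0.000000

l₃=4 ∉ [5,9] — triangle fails ⇒ I = 0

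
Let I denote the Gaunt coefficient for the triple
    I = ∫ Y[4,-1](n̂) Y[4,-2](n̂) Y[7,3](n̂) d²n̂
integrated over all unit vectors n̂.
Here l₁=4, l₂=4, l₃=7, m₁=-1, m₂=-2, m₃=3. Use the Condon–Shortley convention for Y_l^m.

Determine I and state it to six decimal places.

0.000000

Σlᵢ=15 odd — θ-integrand is odd under cosθ→−cosθ; I=0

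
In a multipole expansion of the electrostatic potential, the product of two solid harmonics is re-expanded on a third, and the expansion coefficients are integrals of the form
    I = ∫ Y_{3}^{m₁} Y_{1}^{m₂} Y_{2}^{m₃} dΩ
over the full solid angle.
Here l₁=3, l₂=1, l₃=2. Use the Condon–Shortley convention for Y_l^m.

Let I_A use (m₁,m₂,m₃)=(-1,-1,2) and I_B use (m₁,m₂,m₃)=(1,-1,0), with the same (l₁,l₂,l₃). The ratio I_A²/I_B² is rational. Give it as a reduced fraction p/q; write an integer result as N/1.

Shared (l₁,l₂,l₃)=(3,1,2): N and (l;000)² cancel in I_A²/I_B².
A: Δ = 2!·4!·0!/7! = 1/105; Racah Σ t=0..0: t=0:+1/48 = 1/48; ⇒ 3j(3 1 2; -1 -1 2)² = 1/105, sgn +1
B: Δ = 2!·4!·0!/7! = 1/105; Racah Σ t=0..0: t=0:+1/8 = 1/8; ⇒ 3j(3 1 2; 1 -1 0)² = 2/35, sgn +1
I_A²/I_B² = (1/105)/(2/35) = 1/6

1/6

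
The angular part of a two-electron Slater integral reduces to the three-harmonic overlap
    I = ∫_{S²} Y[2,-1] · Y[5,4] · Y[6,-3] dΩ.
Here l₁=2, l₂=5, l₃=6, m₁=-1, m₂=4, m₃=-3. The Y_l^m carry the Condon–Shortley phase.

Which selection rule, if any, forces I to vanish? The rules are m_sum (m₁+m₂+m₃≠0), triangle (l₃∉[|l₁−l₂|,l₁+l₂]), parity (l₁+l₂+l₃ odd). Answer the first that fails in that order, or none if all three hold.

Σmᵢ = 0  ✓
l₃∈[|l₁−l₂|,l₁+l₂]=[3,7], have l₃=6  ✓
Σlᵢ = 13 ⇒ odd  ✗

parity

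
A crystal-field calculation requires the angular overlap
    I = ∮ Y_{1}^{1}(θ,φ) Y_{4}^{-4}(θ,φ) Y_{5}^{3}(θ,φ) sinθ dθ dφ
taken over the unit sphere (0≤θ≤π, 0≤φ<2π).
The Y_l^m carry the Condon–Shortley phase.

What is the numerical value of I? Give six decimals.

-0.049106

m-sum 0 ✓  L=10 even ✓  3≤5≤5 ✓
Π(2lᵢ+1) = 3×9×11 = 297
triangle coeff Δ(1,4,5) = 1/495
Σ_t [0,0]: t=0:+1/576 = 1/576
(3j)²=5/99 [(1 4 5; 0 0 0)], sign=-1
Σ_t [0,0]: t=0:+1/80640 = 1/80640
(3j)²=1/495 [(1 4 5; 1 -4 3)], sign=+1
⇒ 4πI² = 1/33
I = (-1)√(1/33/(4π)) = -0.04910640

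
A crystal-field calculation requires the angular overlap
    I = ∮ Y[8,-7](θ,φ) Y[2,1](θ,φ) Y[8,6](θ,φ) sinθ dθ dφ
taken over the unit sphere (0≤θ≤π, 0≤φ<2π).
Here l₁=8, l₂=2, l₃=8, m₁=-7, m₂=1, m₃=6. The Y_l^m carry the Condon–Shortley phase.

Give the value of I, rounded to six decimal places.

-0.193012

Checks pass: Σm=0; 18 even; l₃=8∈[6,10].
(2·8+1)(2·2+1)(2·8+1) = 1445
Δ: 2! 14! 2! / 19! → 1/348840
sum: t=0:+1/116121600 t=1:−1/25401600 t=2:+1/116121600 = -1/45158400
3j²(8 2 8; 0 0 0) = Δ·Π!·Σ² = 24/1615  (sign -1)
sum: t=1:−1/174356582400 t=2:+1/12454041600 = 1/13412044800
3j²(8 2 8; -7 1 6) = Δ·Π!·Σ² = 169/7752  (sign +1)
combine: 4πI² = 1445·24/1615·169/7752 = 169/361
take √, sign -1: I = -0.19301223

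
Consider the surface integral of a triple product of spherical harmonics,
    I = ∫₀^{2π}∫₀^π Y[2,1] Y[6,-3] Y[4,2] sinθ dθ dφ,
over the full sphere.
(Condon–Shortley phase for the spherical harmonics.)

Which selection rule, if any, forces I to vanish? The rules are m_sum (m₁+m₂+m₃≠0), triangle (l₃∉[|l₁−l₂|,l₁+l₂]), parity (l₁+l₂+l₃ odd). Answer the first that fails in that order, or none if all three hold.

Σmᵢ = 0  ✓
l₃∈[|l₁−l₂|,l₁+l₂]=[4,8], have l₃=4  ✓
Σlᵢ = 12 ⇒ even  ✓

none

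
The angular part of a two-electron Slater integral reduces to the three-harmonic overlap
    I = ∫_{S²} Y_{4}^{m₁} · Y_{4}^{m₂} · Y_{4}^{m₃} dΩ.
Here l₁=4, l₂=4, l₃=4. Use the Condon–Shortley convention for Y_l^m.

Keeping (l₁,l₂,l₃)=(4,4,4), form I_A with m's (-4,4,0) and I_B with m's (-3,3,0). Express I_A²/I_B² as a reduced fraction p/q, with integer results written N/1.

Shared (l₁,l₂,l₃)=(4,4,4): N and (l;000)² cancel in I_A²/I_B².
A: Δ = 4!·4!·4!/13! = 1/450450; Racah Σ t=4..4: t=4:+1/13824 = 1/13824; ⇒ 3j(4 4 4; -4 4 0)² = 14/1287, sgn +1
B: Δ = 4!·4!·4!/13! = 1/450450; Racah Σ t=3..4: t=3:−1/3456 t=4:+1/864 = 1/1152; ⇒ 3j(4 4 4; -3 3 0)² = 7/286, sgn +1
I_A²/I_B² = (14/1287)/(7/286) = 4/9

4/9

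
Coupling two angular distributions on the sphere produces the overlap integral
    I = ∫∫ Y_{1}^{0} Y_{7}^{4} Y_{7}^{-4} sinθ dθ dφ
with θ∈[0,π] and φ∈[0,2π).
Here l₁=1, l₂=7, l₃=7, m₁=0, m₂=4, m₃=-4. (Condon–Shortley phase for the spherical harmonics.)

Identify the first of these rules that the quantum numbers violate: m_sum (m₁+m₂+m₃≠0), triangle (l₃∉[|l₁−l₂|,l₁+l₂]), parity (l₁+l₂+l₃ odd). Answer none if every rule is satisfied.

parity

azimuthal sum: 0 + 4 − 4 = 0  ✓
6 ≤ 7 ≤ 8 (triangle on l)  ✓
L = 1 + 7 + 7 = 15 (odd)  ✗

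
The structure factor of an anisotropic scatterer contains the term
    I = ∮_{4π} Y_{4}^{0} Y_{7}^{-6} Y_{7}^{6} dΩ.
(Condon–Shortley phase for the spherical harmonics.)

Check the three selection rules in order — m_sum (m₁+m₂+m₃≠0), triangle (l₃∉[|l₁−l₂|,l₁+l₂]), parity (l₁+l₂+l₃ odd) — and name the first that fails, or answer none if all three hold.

none

Σmᵢ = 0  ✓
l₃∈[|l₁−l₂|,l₁+l₂]=[3,11], have l₃=7  ✓
Σlᵢ = 18 ⇒ even  ✓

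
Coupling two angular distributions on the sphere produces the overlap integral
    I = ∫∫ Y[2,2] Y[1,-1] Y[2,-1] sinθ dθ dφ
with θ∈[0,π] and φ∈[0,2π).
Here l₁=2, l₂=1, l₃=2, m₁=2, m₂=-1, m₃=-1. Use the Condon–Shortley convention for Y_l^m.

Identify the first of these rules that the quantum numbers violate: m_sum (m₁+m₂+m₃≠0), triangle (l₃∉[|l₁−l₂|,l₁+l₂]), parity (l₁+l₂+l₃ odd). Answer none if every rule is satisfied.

parity

m₁+m₂+m₃ = 2 − 1 − 1 = 0  ✓
triangle: |2−1|=1 ≤ l₃=2 ≤ 2+1=3  ✓
parity: l₁+l₂+l₃ = 5 is odd  ✗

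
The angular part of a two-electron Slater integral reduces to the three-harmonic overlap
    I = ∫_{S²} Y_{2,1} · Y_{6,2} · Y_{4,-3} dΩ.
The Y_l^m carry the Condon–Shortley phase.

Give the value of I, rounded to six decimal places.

Checks pass: Σm=0; 12 even; l₃=4∈[4,8].
(2·2+1)(2·6+1)(2·4+1) = 585
Δ: 4! 0! 8! / 13! → 1/6435
sum: t=2:+1/2304 = 1/2304
3j²(2 6 4; 0 0 0) = Δ·Π!·Σ² = 5/143  (sign +1)
sum: t=1:−1/30240 = -1/30240
3j²(2 6 4; 1 2 -3) = Δ·Π!·Σ² = 32/6435  (sign +1)
combine: 4πI² = 585·5/143·32/6435 = 160/1573
take √, sign +1: I = 0.08996855

0.089969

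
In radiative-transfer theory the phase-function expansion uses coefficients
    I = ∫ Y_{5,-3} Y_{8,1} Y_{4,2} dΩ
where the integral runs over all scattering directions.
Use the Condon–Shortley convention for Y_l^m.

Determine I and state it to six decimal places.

l₁+l₂+l₃=17 is odd: 3j(l;000)=0 ⇒ I=0

0.000000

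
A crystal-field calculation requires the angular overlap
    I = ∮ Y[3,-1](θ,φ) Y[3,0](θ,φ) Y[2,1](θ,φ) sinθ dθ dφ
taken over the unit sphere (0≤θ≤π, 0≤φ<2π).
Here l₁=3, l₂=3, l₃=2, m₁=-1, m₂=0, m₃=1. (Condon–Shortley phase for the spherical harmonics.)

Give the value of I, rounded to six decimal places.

-0.059471

Checks pass: Σm=0; 8 even; l₃=2∈[0,6].
(2·3+1)(2·3+1)(2·2+1) = 245
Δ: 4! 2! 2! / 9! → 1/3780
sum: t=1:−1/24 t=2:+1/4 t=3:−1/24 = 1/6
3j²(3 3 2; 0 0 0) = Δ·Π!·Σ² = 4/105  (sign +1)
sum: t=2:+1/8 t=3:−1/12 = 1/24
3j²(3 3 2; -1 0 1) = Δ·Π!·Σ² = 1/210  (sign -1)
combine: 4πI² = 245·4/105·1/210 = 2/45
take √, sign -1: I = -0.05947080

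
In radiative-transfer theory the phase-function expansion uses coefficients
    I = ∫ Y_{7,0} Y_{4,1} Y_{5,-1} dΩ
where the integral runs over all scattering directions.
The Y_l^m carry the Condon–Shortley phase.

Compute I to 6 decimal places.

0.017039

Rules hold: Σm=0, L=16 even, 3≤5≤11.
N = 15·9·11 = 1485
Δ = 6!·8!·2!/17! = 1/6126120
Racah Σ t=2..4: t=2:+1/69120 t=3:−1/20736 t=4:+1/69120 = -1/51840
⇒ 3j(7 4 5; 0 0 0)² = 280/21879, sgn +1
Racah Σ t=3..5: t=3:−1/41472 t=4:+1/34560 t=5:−1/345600 = 1/518400
⇒ 3j(7 4 5; 0 1 -1)² = 7/36465, sgn +1
4πI² = N·(3j₀)²·(3jₘ)² = 1960/537251
I = +1·√(0.0036482/4π) = 0.01703862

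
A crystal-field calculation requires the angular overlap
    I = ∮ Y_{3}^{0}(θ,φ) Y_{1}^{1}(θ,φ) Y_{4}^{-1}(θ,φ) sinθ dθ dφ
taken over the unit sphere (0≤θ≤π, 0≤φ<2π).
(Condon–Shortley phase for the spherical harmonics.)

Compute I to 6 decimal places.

Rules hold: Σm=0, L=8 even, 2≤4≤4.
N = 7·3·9 = 189
Δ = 0!·6!·2!/9! = 1/252
Racah Σ t=0..0: t=0:+1/36 = 1/36
⇒ 3j(3 1 4; 0 0 0)² = 4/63, sgn +1
Racah Σ t=0..0: t=0:+1/72 = 1/72
⇒ 3j(3 1 4; 0 1 -1)² = 5/126, sgn -1
4πI² = N·(3j₀)²·(3jₘ)² = 10/21
I = -1·√(0.47619/4π) = -0.19466390

-0.194664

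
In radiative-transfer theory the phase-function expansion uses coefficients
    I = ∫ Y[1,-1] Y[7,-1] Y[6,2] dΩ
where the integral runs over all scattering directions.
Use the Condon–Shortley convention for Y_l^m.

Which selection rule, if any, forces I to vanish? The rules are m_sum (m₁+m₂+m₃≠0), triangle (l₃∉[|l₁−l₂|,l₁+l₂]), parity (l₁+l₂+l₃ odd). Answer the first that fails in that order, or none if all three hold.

Σmᵢ = 0  ✓
l₃∈[|l₁−l₂|,l₁+l₂]=[6,8], have l₃=6  ✓
Σlᵢ = 14 ⇒ even  ✓

none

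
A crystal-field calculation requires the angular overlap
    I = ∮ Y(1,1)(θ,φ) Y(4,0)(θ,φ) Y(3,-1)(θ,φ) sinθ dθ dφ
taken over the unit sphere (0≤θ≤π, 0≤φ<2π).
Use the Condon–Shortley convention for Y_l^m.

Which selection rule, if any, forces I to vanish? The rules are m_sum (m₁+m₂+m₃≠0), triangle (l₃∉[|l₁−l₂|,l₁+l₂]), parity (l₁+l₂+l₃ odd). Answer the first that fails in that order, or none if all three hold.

azimuthal sum: 1 + 0 − 1 = 0  ✓
3 ≤ 3 ≤ 5 (triangle on l)  ✓
L = 1 + 4 + 3 = 8 (even)  ✓

none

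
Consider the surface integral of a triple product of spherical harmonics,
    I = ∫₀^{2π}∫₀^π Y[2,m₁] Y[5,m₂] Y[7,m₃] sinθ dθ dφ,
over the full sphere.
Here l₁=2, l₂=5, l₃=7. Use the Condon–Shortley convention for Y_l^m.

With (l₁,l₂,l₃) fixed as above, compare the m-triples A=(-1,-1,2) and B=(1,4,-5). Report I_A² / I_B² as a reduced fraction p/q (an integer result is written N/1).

21/22

Shared (l₁,l₂,l₃)=(2,5,7): N and (l;000)² cancel in I_A²/I_B².
A: Δ = 0!·4!·10!/15! = 1/15015; Racah Σ t=0..0: t=0:+1/103680 = 1/103680; ⇒ 3j(2 5 7; -1 -1 2)² = 4/143, sgn -1
B: Δ = 0!·4!·10!/15! = 1/15015; Racah Σ t=0..0: t=0:+1/2177280 = 1/2177280; ⇒ 3j(2 5 7; 1 4 -5)² = 8/273, sgn +1
I_A²/I_B² = (4/143)/(8/273) = 21/22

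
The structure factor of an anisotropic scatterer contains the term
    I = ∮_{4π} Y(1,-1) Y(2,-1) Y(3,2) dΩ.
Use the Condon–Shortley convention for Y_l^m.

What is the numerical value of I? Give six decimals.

0.261169

m-sum 0 ✓  L=6 even ✓  1≤3≤3 ✓
Π(2lᵢ+1) = 3×5×7 = 105
triangle coeff Δ(1,2,3) = 1/105
Σ_t [0,0]: t=0:+1/4 = 1/4
(3j)²=3/35 [(1 2 3; 0 0 0)], sign=-1
Σ_t [0,0]: t=0:+1/12 = 1/12
(3j)²=2/21 [(1 2 3; -1 -1 2)], sign=-1
⇒ 4πI² = 6/7
I = (+1)√(6/7/(4π)) = 0.26116903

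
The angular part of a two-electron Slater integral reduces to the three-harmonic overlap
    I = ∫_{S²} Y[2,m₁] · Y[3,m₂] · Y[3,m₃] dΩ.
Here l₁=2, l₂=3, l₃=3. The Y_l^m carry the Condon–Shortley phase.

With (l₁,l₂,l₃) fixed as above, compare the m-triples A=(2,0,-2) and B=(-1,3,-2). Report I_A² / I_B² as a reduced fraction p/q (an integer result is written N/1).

4/5

Same 2,3,3: normalisation and zero-m 3j drop out of the ratio.
A: Δ: 2! 2! 4! / 9! → 1/3780; sum: t=0:+1/24 = 1/24; 3j²(2 3 3; 2 0 -2) = Δ·Π!·Σ² = 1/21  (sign -1)
B: Δ: 2! 2! 4! / 9! → 1/3780; sum: t=2:+1/48 = 1/48; 3j²(2 3 3; -1 3 -2) = Δ·Π!·Σ² = 5/84  (sign -1)
I_A²/I_B² = (1/21)/(5/84) = 4/5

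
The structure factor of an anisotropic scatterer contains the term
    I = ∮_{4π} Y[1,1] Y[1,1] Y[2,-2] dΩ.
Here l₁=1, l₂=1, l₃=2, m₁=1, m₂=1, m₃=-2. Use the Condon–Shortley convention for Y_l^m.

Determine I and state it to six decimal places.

Rules hold: Σm=0, L=4 even, 0≤2≤2.
N = 3·3·5 = 45
Δ = 0!·2!·2!/5! = 1/30
Racah Σ t=0..0: t=0:+1/1 = 1/1
⇒ 3j(1 1 2; 0 0 0)² = 2/15, sgn +1
Racah Σ t=0..0: t=0:+1/4 = 1/4
⇒ 3j(1 1 2; 1 1 -2)² = 1/5, sgn +1
4πI² = N·(3j₀)²·(3jₘ)² = 6/5
I = +1·√(1.2/4π) = 0.30901936

0.309019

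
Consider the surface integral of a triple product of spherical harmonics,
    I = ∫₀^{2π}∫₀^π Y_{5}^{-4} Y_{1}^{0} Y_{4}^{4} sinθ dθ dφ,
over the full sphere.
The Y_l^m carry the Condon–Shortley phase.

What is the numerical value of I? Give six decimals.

0.147319

m-sum 0 ✓  L=10 even ✓  4≤4≤6 ✓
Π(2lᵢ+1) = 11×3×9 = 297
triangle coeff Δ(5,1,4) = 1/495
Σ_t [1,1]: t=1:−1/576 = -1/576
(3j)²=5/99 [(5 1 4; 0 0 0)], sign=-1
Σ_t [1,1]: t=1:−1/40320 = -1/40320
(3j)²=1/55 [(5 1 4; -4 0 4)], sign=-1
⇒ 4πI² = 3/11
I = (+1)√(3/11/(4π)) = 0.14731920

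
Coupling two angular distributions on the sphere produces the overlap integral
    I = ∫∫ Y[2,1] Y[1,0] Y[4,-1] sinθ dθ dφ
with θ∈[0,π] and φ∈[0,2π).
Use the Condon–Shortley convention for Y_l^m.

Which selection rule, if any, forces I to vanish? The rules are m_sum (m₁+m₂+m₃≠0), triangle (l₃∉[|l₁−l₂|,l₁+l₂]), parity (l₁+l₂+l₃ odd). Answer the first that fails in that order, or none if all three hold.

Σmᵢ = 0  ✓
l₃∈[|l₁−l₂|,l₁+l₂]=[1,3], have l₃=4  ✗
Σlᵢ = 7 ⇒ odd

triangle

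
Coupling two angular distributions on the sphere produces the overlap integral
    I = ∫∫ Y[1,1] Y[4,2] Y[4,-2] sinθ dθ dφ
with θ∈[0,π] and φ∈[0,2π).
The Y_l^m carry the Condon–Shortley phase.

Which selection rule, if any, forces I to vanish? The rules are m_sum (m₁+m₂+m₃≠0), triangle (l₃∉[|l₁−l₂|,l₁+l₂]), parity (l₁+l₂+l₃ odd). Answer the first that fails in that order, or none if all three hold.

azimuthal sum: 1 + 2 − 2 = 1  ✗
3 ≤ 4 ≤ 5 (triangle on l)
L = 1 + 4 + 4 = 9 (odd)

m_sum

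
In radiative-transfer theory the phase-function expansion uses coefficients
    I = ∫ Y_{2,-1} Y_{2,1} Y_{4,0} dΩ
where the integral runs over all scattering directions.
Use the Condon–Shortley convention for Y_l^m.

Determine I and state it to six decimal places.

m-sum 0 ✓  L=8 even ✓  0≤4≤4 ✓
Π(2lᵢ+1) = 5×5×9 = 225
triangle coeff Δ(2,2,4) = 1/630
Σ_t [0,0]: t=0:+1/16 = 1/16
(3j)²=2/35 [(2 2 4; 0 0 0)], sign=+1
Σ_t [0,0]: t=0:+1/36 = 1/36
(3j)²=8/315 [(2 2 4; -1 1 0)], sign=+1
⇒ 4πI² = 16/49
I = (+1)√(16/49/(4π)) = 0.16119702

0.161197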